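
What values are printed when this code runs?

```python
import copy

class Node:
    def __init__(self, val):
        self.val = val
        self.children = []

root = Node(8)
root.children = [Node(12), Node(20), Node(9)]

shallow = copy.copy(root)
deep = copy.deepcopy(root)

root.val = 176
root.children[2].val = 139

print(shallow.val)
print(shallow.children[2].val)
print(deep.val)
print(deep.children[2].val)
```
8
139
8
9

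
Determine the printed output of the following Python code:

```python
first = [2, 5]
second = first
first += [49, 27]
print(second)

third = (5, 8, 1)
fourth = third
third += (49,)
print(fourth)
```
[2, 5, 49, 27]
(5, 8, 1)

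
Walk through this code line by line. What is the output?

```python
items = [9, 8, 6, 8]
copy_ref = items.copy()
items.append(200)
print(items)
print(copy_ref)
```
[9, 8, 6, 8, 200]
[9, 8, 6, 8]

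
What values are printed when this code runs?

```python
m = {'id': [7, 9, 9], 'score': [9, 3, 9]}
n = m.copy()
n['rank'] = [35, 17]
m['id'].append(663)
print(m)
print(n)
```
{'id': [7, 9, 9, 663], 'score': [9, 3, 9]}
{'id': [7, 9, 9, 663], 'score': [9, 3, 9], 'rank': [35, 17]}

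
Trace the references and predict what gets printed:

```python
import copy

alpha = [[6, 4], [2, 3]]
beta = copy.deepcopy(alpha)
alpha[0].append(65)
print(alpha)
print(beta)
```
[[6, 4, 65], [2, 3]]
[[6, 4], [2, 3]]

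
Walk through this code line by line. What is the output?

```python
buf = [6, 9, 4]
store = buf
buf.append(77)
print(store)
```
[6, 9, 4, 77]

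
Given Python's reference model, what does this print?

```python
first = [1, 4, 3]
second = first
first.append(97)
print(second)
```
[1, 4, 3, 97]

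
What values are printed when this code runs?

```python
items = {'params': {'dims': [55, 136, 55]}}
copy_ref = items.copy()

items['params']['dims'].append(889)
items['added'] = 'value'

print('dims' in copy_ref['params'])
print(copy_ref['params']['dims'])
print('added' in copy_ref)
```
True
[55, 136, 55, 889]
False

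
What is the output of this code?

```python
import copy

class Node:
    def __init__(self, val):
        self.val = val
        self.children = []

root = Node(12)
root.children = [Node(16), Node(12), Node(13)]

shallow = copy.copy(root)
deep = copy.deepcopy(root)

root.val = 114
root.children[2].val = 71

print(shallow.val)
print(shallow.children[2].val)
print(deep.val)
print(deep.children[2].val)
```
12
71
12
13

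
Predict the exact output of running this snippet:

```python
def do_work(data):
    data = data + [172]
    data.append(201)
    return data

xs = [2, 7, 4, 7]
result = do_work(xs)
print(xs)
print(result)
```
[2, 7, 4, 7]
[2, 7, 4, 7, 172, 201]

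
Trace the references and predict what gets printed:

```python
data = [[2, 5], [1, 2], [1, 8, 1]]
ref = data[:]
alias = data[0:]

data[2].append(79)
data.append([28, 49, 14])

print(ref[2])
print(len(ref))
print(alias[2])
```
[1, 8, 1, 79]
3
[1, 8, 1, 79]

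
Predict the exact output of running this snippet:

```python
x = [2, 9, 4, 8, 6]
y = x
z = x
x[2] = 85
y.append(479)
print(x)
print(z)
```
[2, 9, 85, 8, 6, 479]
[2, 9, 85, 8, 6, 479]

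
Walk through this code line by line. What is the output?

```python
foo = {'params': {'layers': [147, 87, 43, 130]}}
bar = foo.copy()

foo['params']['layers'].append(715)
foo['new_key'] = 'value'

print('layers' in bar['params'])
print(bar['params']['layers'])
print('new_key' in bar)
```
True
[147, 87, 43, 130, 715]
False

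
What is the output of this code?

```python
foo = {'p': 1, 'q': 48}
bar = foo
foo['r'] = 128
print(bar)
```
{'p': 1, 'q': 48, 'r': 128}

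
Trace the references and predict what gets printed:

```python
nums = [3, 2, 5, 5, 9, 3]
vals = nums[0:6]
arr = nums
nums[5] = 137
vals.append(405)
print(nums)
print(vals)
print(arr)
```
[3, 2, 5, 5, 9, 137]
[3, 2, 5, 5, 9, 3, 405]
[3, 2, 5, 5, 9, 137]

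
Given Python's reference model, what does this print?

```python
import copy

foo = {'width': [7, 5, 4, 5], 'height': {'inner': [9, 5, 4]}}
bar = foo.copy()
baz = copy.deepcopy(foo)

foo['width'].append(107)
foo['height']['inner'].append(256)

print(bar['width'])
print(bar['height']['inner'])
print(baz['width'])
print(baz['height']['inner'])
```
[7, 5, 4, 5, 107]
[9, 5, 4, 256]
[7, 5, 4, 5]
[9, 5, 4]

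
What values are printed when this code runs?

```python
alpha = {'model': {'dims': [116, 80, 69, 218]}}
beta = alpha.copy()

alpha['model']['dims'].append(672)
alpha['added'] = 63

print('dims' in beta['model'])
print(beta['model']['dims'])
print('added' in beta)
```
True
[116, 80, 69, 218, 672]
False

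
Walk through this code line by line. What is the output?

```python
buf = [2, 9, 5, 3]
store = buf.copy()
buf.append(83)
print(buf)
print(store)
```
[2, 9, 5, 3, 83]
[2, 9, 5, 3]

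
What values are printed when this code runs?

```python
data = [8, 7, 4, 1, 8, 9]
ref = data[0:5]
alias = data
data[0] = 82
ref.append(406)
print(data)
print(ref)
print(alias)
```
[82, 7, 4, 1, 8, 9]
[8, 7, 4, 1, 8, 406]
[82, 7, 4, 1, 8, 9]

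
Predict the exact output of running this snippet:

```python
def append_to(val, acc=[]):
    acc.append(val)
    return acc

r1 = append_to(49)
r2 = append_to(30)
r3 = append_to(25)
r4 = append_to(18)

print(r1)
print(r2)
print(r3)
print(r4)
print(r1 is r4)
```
[49, 30, 25, 18]
[49, 30, 25, 18]
[49, 30, 25, 18]
[49, 30, 25, 18]
True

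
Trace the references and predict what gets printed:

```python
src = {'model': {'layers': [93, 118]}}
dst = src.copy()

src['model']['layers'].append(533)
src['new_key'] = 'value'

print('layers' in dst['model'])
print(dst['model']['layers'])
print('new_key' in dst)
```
True
[93, 118, 533]
False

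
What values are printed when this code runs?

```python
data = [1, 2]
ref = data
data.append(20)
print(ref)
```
[1, 2, 20]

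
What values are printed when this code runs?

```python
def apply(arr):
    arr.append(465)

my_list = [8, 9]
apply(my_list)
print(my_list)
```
[8, 9, 465]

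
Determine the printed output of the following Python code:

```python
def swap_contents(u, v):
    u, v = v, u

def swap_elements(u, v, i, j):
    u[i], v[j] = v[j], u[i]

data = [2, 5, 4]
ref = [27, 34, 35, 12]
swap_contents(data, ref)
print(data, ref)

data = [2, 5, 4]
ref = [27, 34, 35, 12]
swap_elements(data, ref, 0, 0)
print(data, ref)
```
[2, 5, 4] [27, 34, 35, 12]
[27, 5, 4] [2, 34, 35, 12]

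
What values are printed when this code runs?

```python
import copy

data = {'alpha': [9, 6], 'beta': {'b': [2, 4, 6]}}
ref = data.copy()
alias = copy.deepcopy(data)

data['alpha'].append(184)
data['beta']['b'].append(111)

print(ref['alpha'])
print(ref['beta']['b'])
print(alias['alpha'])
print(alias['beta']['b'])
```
[9, 6, 184]
[2, 4, 6, 111]
[9, 6]
[2, 4, 6]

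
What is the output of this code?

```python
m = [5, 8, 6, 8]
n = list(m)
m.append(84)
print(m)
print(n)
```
[5, 8, 6, 8, 84]
[5, 8, 6, 8]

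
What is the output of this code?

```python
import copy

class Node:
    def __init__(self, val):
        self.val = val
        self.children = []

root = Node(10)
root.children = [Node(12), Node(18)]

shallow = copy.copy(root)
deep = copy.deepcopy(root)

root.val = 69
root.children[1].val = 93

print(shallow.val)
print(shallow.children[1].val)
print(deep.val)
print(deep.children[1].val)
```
10
93
10
18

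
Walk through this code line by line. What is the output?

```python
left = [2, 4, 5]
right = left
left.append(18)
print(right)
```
[2, 4, 5, 18]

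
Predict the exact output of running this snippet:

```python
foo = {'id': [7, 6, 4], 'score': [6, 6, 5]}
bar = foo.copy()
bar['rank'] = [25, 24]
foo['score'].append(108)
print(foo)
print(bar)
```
{'id': [7, 6, 4], 'score': [6, 6, 5, 108]}
{'id': [7, 6, 4], 'score': [6, 6, 5, 108], 'rank': [25, 24]}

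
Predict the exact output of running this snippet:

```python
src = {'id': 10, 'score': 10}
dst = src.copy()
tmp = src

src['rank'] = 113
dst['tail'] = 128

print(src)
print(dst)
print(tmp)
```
{'id': 10, 'score': 10, 'rank': 113}
{'id': 10, 'score': 10, 'tail': 128}
{'id': 10, 'score': 10, 'rank': 113}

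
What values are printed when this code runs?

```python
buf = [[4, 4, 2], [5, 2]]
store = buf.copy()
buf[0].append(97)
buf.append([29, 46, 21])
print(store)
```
[[4, 4, 2, 97], [5, 2]]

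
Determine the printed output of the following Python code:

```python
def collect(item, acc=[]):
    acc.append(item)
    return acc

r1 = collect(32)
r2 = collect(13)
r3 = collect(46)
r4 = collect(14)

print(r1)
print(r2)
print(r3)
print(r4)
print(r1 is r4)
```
[32, 13, 46, 14]
[32, 13, 46, 14]
[32, 13, 46, 14]
[32, 13, 46, 14]
True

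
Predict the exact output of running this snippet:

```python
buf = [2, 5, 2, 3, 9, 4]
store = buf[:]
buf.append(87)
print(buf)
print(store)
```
[2, 5, 2, 3, 9, 4, 87]
[2, 5, 2, 3, 9, 4]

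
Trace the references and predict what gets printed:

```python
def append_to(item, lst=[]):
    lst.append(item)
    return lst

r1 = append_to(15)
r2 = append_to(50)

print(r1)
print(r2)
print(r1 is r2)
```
[15, 50]
[15, 50]
True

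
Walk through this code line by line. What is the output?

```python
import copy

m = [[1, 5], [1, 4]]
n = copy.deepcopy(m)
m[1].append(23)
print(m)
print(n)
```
[[1, 5], [1, 4, 23]]
[[1, 5], [1, 4]]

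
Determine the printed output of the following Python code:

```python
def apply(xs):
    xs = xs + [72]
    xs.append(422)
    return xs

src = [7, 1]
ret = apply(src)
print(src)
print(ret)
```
[7, 1]
[7, 1, 72, 422]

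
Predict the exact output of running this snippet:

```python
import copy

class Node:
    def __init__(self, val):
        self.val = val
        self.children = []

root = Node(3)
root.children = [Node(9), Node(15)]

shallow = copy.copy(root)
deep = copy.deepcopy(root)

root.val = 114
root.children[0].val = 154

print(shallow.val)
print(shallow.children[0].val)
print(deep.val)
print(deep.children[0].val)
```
3
154
3
9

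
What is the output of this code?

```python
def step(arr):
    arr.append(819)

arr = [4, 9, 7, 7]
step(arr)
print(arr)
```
[4, 9, 7, 7, 819]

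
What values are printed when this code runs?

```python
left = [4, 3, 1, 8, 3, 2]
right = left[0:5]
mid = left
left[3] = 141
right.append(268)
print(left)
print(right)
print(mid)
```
[4, 3, 1, 141, 3, 2]
[4, 3, 1, 8, 3, 268]
[4, 3, 1, 141, 3, 2]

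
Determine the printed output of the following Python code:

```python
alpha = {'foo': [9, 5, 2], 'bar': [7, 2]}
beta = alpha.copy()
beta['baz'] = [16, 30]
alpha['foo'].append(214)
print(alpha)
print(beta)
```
{'foo': [9, 5, 2, 214], 'bar': [7, 2]}
{'foo': [9, 5, 2, 214], 'bar': [7, 2], 'baz': [16, 30]}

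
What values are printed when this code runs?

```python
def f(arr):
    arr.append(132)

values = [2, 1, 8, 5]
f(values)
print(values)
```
[2, 1, 8, 5, 132]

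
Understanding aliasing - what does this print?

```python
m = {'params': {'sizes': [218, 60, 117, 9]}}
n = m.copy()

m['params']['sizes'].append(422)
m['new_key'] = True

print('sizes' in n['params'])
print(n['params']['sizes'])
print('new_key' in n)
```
True
[218, 60, 117, 9, 422]
False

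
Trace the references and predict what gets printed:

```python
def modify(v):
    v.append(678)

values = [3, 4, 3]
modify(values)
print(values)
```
[3, 4, 3, 678]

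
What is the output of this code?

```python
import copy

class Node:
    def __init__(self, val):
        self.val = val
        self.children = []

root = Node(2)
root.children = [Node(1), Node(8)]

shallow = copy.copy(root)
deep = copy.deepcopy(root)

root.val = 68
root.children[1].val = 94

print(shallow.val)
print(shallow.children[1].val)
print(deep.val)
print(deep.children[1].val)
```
2
94
2
8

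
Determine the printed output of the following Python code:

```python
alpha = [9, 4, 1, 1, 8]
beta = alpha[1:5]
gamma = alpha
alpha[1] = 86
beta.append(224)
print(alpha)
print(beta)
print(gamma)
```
[9, 86, 1, 1, 8]
[4, 1, 1, 8, 224]
[9, 86, 1, 1, 8]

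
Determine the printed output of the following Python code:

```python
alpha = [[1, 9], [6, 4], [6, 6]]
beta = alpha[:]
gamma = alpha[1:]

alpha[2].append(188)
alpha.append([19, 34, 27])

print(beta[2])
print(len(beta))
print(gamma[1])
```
[6, 6, 188]
3
[6, 6, 188]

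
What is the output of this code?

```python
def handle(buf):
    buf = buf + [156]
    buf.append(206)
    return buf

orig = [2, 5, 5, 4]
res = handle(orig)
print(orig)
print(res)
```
[2, 5, 5, 4]
[2, 5, 5, 4, 156, 206]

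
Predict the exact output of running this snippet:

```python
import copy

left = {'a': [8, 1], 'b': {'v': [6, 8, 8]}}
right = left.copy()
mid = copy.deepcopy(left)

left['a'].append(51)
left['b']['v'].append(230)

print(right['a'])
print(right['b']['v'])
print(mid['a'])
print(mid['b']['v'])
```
[8, 1, 51]
[6, 8, 8, 230]
[8, 1]
[6, 8, 8]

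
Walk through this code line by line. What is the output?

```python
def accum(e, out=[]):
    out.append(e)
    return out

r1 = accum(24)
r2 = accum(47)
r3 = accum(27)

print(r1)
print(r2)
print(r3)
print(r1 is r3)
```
[24, 47, 27]
[24, 47, 27]
[24, 47, 27]
True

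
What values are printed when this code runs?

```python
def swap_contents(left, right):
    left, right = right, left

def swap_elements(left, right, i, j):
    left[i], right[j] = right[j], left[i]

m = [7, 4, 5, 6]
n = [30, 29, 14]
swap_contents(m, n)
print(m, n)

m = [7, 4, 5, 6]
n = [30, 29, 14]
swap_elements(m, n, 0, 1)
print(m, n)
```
[7, 4, 5, 6] [30, 29, 14]
[29, 4, 5, 6] [30, 7, 14]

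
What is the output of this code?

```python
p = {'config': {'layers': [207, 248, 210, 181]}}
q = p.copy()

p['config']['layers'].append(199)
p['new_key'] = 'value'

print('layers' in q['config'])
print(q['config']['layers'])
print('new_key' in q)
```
True
[207, 248, 210, 181, 199]
False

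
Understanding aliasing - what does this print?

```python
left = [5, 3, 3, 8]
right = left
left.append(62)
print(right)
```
[5, 3, 3, 8, 62]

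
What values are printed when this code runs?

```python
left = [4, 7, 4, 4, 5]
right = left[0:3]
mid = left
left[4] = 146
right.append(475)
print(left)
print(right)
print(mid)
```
[4, 7, 4, 4, 146]
[4, 7, 4, 475]
[4, 7, 4, 4, 146]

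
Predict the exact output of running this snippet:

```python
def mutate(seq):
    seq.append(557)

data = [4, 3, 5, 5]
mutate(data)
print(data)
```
[4, 3, 5, 5, 557]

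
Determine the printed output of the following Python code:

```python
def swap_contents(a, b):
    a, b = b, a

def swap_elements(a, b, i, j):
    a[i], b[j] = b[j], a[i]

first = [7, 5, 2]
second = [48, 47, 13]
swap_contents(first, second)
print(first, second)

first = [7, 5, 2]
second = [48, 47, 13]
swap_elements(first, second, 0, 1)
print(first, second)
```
[7, 5, 2] [48, 47, 13]
[47, 5, 2] [48, 7, 13]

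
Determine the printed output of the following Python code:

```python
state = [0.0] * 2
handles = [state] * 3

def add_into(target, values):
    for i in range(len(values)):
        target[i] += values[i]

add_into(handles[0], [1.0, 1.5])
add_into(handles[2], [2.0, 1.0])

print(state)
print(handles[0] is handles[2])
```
[3.0, 2.5]
True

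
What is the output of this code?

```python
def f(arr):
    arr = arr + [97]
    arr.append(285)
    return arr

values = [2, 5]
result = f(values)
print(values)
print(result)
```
[2, 5]
[2, 5, 97, 285]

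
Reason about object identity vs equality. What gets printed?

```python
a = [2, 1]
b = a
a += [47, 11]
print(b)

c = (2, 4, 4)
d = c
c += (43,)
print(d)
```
[2, 1, 47, 11]
(2, 4, 4)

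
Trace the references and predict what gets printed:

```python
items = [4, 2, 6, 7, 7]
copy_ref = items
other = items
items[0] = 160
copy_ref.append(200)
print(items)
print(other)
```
[160, 2, 6, 7, 7, 200]
[160, 2, 6, 7, 7, 200]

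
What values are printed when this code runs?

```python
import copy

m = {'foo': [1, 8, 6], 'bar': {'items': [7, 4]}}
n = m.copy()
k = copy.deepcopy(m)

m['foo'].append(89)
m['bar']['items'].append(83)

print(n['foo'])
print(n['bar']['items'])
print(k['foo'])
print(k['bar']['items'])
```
[1, 8, 6, 89]
[7, 4, 83]
[1, 8, 6]
[7, 4]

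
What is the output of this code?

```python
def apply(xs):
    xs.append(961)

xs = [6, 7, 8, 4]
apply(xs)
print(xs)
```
[6, 7, 8, 4, 961]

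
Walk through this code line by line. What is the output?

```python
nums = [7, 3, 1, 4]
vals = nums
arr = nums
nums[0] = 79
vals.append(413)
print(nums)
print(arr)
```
[79, 3, 1, 4, 413]
[79, 3, 1, 4, 413]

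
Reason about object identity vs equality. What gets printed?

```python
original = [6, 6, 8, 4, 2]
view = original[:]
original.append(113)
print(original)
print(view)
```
[6, 6, 8, 4, 2, 113]
[6, 6, 8, 4, 2]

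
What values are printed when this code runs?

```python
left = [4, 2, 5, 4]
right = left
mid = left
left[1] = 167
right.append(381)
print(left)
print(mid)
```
[4, 167, 5, 4, 381]
[4, 167, 5, 4, 381]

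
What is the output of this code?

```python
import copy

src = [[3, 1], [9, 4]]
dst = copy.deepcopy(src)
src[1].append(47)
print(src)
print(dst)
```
[[3, 1], [9, 4, 47]]
[[3, 1], [9, 4]]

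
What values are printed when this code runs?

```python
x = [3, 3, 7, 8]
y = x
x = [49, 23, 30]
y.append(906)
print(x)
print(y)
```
[49, 23, 30]
[3, 3, 7, 8, 906]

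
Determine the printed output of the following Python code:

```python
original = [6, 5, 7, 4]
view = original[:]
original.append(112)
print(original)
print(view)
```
[6, 5, 7, 4, 112]
[6, 5, 7, 4]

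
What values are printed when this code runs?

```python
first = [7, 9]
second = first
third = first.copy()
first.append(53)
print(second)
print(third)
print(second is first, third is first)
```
[7, 9, 53]
[7, 9]
True False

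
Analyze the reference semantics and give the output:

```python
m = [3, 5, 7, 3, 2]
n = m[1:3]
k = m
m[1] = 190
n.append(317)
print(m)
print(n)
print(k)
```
[3, 190, 7, 3, 2]
[5, 7, 317]
[3, 190, 7, 3, 2]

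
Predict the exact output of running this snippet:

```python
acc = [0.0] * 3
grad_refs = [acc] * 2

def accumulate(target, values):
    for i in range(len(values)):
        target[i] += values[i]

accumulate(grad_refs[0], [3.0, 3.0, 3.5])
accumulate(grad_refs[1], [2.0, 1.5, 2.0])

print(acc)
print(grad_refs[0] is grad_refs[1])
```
[5.0, 4.5, 5.5]
True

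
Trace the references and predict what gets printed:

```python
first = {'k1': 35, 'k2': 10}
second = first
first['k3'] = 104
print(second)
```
{'k1': 35, 'k2': 10, 'k3': 104}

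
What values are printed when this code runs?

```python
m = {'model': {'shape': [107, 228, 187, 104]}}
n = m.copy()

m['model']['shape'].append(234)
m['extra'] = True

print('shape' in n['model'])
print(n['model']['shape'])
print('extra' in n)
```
True
[107, 228, 187, 104, 234]
False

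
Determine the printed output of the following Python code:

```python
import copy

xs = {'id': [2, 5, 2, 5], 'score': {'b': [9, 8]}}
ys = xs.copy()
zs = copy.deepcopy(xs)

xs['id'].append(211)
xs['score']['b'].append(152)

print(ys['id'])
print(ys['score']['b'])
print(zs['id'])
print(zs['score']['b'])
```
[2, 5, 2, 5, 211]
[9, 8, 152]
[2, 5, 2, 5]
[9, 8]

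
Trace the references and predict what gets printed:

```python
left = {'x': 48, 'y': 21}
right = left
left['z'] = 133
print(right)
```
{'x': 48, 'y': 21, 'z': 133}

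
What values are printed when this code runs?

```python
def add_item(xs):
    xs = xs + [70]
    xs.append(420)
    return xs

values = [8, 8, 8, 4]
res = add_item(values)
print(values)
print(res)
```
[8, 8, 8, 4]
[8, 8, 8, 4, 70, 420]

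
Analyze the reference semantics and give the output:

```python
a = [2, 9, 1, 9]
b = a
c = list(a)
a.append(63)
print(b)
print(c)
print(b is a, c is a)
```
[2, 9, 1, 9, 63]
[2, 9, 1, 9]
True False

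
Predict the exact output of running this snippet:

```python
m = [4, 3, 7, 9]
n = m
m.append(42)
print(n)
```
[4, 3, 7, 9, 42]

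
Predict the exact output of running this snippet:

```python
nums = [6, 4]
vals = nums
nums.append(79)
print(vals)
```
[6, 4, 79]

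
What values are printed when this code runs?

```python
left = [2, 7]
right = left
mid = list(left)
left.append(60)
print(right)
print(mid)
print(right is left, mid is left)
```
[2, 7, 60]
[2, 7]
True False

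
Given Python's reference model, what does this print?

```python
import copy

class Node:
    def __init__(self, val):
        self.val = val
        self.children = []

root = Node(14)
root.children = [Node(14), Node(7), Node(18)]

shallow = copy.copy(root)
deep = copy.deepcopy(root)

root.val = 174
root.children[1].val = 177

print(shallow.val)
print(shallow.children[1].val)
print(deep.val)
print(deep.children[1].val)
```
14
177
14
7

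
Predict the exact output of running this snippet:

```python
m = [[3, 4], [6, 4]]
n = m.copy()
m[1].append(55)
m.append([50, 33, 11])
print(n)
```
[[3, 4], [6, 4, 55]]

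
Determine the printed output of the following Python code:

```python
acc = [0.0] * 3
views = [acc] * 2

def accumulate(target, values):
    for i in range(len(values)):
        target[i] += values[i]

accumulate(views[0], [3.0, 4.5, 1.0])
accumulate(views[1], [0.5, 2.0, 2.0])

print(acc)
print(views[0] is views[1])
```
[3.5, 6.5, 3.0]
True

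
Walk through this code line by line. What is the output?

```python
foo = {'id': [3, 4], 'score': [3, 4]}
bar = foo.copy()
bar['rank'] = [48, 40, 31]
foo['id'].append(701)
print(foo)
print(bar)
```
{'id': [3, 4, 701], 'score': [3, 4]}
{'id': [3, 4, 701], 'score': [3, 4], 'rank': [48, 40, 31]}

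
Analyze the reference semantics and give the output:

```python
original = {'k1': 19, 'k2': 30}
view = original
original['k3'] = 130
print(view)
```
{'k1': 19, 'k2': 30, 'k3': 130}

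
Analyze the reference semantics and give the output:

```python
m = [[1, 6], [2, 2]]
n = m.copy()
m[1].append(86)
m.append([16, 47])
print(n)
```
[[1, 6], [2, 2, 86]]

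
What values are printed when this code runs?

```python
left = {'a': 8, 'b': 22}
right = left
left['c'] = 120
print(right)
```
{'a': 8, 'b': 22, 'c': 120}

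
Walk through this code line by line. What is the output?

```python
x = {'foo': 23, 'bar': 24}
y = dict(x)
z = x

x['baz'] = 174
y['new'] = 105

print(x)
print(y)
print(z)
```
{'foo': 23, 'bar': 24, 'baz': 174}
{'foo': 23, 'bar': 24, 'new': 105}
{'foo': 23, 'bar': 24, 'baz': 174}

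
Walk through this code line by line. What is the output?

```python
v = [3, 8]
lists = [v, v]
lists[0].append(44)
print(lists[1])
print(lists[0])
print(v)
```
[3, 8, 44]
[3, 8, 44]
[3, 8, 44]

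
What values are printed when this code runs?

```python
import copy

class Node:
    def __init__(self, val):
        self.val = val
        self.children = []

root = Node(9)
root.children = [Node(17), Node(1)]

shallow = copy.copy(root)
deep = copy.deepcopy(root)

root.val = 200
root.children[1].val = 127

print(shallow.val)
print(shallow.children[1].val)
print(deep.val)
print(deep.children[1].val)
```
9
127
9
1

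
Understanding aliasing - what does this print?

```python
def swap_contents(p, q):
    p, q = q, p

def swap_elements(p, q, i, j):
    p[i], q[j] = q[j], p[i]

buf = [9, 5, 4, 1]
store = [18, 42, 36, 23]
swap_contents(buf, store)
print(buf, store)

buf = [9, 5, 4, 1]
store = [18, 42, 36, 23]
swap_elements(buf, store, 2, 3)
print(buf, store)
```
[9, 5, 4, 1] [18, 42, 36, 23]
[9, 5, 23, 1] [18, 42, 36, 4]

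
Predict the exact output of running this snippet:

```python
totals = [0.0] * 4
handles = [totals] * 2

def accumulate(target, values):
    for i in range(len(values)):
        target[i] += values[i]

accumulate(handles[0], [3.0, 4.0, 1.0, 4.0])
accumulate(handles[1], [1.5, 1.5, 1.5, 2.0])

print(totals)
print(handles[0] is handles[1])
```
[4.5, 5.5, 2.5, 6.0]
True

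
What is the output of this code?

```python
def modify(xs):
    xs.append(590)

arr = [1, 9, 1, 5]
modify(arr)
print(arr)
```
[1, 9, 1, 5, 590]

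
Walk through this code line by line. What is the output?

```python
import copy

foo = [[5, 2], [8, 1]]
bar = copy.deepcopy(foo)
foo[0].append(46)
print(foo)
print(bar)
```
[[5, 2, 46], [8, 1]]
[[5, 2], [8, 1]]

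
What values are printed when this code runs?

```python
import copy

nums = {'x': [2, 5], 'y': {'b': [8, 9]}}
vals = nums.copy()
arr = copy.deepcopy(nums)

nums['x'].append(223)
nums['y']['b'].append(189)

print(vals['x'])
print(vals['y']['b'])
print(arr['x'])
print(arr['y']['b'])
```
[2, 5, 223]
[8, 9, 189]
[2, 5]
[8, 9]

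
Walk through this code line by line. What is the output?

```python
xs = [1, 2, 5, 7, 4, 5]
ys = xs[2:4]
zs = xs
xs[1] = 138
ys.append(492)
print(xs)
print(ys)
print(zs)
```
[1, 138, 5, 7, 4, 5]
[5, 7, 492]
[1, 138, 5, 7, 4, 5]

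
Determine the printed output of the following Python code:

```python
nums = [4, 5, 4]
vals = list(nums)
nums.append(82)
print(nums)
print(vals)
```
[4, 5, 4, 82]
[4, 5, 4]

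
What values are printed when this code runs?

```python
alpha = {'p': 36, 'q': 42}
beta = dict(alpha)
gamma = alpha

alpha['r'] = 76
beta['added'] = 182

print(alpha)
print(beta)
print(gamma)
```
{'p': 36, 'q': 42, 'r': 76}
{'p': 36, 'q': 42, 'added': 182}
{'p': 36, 'q': 42, 'r': 76}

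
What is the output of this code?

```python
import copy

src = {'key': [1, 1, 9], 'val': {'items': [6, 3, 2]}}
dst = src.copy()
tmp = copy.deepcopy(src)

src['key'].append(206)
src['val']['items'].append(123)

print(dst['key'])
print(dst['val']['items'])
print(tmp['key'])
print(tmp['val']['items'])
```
[1, 1, 9, 206]
[6, 3, 2, 123]
[1, 1, 9]
[6, 3, 2]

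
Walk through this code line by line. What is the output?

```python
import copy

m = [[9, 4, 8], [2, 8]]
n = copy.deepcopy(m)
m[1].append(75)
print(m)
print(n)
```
[[9, 4, 8], [2, 8, 75]]
[[9, 4, 8], [2, 8]]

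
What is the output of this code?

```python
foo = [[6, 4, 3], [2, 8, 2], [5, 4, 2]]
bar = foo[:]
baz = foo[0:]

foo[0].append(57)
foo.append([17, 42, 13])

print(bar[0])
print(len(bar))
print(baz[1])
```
[6, 4, 3, 57]
3
[2, 8, 2]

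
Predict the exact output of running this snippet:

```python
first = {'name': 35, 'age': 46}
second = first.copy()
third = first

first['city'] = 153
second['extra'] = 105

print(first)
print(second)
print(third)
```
{'name': 35, 'age': 46, 'city': 153}
{'name': 35, 'age': 46, 'extra': 105}
{'name': 35, 'age': 46, 'city': 153}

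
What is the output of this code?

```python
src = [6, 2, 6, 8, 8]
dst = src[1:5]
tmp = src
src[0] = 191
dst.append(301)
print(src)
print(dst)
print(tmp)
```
[191, 2, 6, 8, 8]
[2, 6, 8, 8, 301]
[191, 2, 6, 8, 8]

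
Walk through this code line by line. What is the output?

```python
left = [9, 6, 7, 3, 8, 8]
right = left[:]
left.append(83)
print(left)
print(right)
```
[9, 6, 7, 3, 8, 8, 83]
[9, 6, 7, 3, 8, 8]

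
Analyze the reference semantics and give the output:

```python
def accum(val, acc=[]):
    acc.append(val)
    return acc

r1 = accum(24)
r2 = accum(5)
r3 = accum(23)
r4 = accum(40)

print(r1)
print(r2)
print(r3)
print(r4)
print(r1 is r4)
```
[24, 5, 23, 40]
[24, 5, 23, 40]
[24, 5, 23, 40]
[24, 5, 23, 40]
True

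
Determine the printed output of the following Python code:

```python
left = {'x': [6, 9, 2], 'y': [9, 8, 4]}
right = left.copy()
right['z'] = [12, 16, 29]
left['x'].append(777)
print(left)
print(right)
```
{'x': [6, 9, 2, 777], 'y': [9, 8, 4]}
{'x': [6, 9, 2, 777], 'y': [9, 8, 4], 'z': [12, 16, 29]}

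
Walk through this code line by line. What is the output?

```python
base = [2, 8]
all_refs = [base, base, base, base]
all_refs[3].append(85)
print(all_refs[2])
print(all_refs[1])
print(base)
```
[2, 8, 85]
[2, 8, 85]
[2, 8, 85]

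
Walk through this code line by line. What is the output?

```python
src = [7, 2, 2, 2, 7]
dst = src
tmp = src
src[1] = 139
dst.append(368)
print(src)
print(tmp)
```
[7, 139, 2, 2, 7, 368]
[7, 139, 2, 2, 7, 368]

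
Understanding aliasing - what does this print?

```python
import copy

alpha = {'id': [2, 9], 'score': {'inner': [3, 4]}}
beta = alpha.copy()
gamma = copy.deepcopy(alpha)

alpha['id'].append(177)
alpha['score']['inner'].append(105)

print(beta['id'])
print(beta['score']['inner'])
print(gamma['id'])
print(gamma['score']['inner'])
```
[2, 9, 177]
[3, 4, 105]
[2, 9]
[3, 4]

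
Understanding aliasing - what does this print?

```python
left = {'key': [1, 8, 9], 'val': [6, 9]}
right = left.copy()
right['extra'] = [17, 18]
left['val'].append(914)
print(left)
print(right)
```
{'key': [1, 8, 9], 'val': [6, 9, 914]}
{'key': [1, 8, 9], 'val': [6, 9, 914], 'extra': [17, 18]}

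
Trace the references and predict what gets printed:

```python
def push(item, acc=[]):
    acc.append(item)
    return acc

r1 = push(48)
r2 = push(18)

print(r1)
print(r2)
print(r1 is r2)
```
[48, 18]
[48, 18]
True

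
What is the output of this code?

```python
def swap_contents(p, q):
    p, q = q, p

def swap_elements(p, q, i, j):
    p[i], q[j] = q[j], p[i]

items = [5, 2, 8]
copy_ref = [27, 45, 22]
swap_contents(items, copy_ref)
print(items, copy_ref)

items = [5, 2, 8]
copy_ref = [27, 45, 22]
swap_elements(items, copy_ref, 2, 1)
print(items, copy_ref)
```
[5, 2, 8] [27, 45, 22]
[5, 2, 45] [27, 8, 22]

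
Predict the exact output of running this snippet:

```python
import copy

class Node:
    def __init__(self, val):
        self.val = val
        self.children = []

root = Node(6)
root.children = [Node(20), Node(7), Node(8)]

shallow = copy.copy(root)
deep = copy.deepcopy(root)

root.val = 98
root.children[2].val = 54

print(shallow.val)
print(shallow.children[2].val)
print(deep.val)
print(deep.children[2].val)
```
6
54
6
8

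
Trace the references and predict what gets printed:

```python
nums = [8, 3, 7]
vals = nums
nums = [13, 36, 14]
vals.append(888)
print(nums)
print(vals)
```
[13, 36, 14]
[8, 3, 7, 888]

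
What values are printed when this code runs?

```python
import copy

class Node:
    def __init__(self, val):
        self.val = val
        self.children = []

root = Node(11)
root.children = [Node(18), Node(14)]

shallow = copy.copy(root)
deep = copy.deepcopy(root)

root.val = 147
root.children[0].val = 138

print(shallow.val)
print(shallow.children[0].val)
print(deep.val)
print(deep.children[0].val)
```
11
138
11
18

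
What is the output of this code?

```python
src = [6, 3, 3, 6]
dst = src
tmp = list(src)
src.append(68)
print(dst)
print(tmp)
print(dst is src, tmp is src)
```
[6, 3, 3, 6, 68]
[6, 3, 3, 6]
True False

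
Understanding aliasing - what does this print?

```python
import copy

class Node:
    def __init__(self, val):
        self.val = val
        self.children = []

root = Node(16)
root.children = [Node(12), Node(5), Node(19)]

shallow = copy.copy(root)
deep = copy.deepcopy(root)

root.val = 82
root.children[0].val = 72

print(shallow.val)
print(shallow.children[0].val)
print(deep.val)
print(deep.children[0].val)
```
16
72
16
12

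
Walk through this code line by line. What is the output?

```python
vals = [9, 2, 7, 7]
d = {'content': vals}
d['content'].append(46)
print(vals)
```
[9, 2, 7, 7, 46]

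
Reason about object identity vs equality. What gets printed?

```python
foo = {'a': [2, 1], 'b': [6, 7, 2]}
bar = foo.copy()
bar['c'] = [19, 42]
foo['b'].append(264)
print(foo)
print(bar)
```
{'a': [2, 1], 'b': [6, 7, 2, 264]}
{'a': [2, 1], 'b': [6, 7, 2, 264], 'c': [19, 42]}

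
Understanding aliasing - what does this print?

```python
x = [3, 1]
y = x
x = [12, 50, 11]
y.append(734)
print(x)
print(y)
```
[12, 50, 11]
[3, 1, 734]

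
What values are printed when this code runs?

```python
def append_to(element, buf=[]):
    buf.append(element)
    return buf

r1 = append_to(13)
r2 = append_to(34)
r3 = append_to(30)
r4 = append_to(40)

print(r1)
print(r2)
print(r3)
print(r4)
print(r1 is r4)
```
[13, 34, 30, 40]
[13, 34, 30, 40]
[13, 34, 30, 40]
[13, 34, 30, 40]
True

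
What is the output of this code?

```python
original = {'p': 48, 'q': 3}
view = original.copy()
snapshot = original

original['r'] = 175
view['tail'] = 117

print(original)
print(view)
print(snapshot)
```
{'p': 48, 'q': 3, 'r': 175}
{'p': 48, 'q': 3, 'tail': 117}
{'p': 48, 'q': 3, 'r': 175}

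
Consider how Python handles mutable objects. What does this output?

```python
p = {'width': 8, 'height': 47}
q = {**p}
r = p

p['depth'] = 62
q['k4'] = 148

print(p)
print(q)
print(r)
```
{'width': 8, 'height': 47, 'depth': 62}
{'width': 8, 'height': 47, 'k4': 148}
{'width': 8, 'height': 47, 'depth': 62}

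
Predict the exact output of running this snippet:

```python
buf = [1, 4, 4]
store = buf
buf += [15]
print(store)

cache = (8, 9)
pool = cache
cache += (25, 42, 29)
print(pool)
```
[1, 4, 4, 15]
(8, 9)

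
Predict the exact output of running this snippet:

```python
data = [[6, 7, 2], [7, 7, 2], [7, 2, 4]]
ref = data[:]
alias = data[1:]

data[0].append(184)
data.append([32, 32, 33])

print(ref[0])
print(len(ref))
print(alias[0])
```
[6, 7, 2, 184]
3
[7, 7, 2]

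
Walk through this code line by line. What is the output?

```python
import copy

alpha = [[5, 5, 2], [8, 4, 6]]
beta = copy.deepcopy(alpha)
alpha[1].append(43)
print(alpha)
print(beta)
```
[[5, 5, 2], [8, 4, 6, 43]]
[[5, 5, 2], [8, 4, 6]]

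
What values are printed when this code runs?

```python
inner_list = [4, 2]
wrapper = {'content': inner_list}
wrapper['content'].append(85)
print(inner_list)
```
[4, 2, 85]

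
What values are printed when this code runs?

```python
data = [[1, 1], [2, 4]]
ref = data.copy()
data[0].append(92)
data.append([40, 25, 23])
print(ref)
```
[[1, 1, 92], [2, 4]]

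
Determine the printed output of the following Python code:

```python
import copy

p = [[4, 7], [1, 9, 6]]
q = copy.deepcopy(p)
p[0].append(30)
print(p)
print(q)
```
[[4, 7, 30], [1, 9, 6]]
[[4, 7], [1, 9, 6]]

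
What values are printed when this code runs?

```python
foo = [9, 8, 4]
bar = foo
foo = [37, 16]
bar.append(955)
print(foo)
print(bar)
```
[37, 16]
[9, 8, 4, 955]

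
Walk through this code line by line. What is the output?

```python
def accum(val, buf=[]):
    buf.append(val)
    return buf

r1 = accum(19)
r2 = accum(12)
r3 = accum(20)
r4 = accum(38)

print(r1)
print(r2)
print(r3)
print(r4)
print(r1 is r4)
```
[19, 12, 20, 38]
[19, 12, 20, 38]
[19, 12, 20, 38]
[19, 12, 20, 38]
True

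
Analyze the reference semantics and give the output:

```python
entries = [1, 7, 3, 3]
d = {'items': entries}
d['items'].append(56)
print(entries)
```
[1, 7, 3, 3, 56]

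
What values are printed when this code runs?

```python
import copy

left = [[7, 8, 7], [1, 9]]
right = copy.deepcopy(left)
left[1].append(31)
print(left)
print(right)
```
[[7, 8, 7], [1, 9, 31]]
[[7, 8, 7], [1, 9]]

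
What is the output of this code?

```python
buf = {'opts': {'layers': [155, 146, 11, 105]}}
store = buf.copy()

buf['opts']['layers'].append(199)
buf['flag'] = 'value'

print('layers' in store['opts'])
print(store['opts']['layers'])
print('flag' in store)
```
True
[155, 146, 11, 105, 199]
False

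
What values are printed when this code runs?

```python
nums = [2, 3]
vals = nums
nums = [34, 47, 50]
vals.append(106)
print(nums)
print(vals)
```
[34, 47, 50]
[2, 3, 106]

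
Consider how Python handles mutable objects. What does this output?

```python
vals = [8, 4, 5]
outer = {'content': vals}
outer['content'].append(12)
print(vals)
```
[8, 4, 5, 12]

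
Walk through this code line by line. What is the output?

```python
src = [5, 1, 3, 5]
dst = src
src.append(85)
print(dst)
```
[5, 1, 3, 5, 85]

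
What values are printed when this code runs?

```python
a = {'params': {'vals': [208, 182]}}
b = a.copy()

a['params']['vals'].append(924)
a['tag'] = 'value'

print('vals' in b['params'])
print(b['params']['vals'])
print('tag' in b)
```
True
[208, 182, 924]
False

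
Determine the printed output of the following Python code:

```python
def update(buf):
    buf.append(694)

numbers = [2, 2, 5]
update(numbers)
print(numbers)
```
[2, 2, 5, 694]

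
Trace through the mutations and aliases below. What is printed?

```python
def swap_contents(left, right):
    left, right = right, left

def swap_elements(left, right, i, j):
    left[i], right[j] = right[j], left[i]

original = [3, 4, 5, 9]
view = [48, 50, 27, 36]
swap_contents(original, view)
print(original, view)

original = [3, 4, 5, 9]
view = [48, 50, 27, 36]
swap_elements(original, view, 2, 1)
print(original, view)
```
[3, 4, 5, 9] [48, 50, 27, 36]
[3, 4, 50, 9] [48, 5, 27, 36]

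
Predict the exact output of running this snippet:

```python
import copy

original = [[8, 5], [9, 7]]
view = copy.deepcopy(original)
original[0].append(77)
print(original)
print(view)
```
[[8, 5, 77], [9, 7]]
[[8, 5], [9, 7]]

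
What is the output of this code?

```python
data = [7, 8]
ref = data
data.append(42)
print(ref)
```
[7, 8, 42]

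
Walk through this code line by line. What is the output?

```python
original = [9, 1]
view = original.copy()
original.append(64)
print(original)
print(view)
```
[9, 1, 64]
[9, 1]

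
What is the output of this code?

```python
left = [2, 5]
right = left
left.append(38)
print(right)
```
[2, 5, 38]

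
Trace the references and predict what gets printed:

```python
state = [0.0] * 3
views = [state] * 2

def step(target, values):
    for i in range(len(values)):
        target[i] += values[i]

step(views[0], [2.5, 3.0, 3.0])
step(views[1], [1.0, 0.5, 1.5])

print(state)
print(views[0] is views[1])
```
[3.5, 3.5, 4.5]
True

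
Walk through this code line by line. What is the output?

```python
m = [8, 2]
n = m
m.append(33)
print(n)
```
[8, 2, 33]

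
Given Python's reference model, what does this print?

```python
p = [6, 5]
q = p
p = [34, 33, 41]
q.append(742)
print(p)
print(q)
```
[34, 33, 41]
[6, 5, 742]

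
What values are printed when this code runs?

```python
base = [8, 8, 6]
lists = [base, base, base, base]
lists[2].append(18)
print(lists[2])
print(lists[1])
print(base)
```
[8, 8, 6, 18]
[8, 8, 6, 18]
[8, 8, 6, 18]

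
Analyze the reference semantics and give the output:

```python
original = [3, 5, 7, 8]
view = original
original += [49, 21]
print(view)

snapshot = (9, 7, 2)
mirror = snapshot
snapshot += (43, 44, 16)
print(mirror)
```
[3, 5, 7, 8, 49, 21]
(9, 7, 2)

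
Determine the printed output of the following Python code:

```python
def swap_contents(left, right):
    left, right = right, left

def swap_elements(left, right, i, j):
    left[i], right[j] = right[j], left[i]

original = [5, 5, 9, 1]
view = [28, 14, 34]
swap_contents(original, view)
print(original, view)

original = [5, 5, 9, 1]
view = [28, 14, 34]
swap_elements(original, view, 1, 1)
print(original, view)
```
[5, 5, 9, 1] [28, 14, 34]
[5, 14, 9, 1] [28, 5, 34]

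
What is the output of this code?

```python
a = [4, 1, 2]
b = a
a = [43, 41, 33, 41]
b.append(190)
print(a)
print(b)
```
[43, 41, 33, 41]
[4, 1, 2, 190]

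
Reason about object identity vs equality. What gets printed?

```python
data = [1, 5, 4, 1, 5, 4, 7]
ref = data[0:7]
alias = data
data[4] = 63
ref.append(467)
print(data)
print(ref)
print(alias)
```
[1, 5, 4, 1, 63, 4, 7]
[1, 5, 4, 1, 5, 4, 7, 467]
[1, 5, 4, 1, 63, 4, 7]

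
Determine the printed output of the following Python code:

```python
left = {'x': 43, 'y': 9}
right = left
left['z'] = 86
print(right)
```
{'x': 43, 'y': 9, 'z': 86}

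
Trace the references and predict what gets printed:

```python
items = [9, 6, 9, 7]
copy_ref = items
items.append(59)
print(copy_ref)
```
[9, 6, 9, 7, 59]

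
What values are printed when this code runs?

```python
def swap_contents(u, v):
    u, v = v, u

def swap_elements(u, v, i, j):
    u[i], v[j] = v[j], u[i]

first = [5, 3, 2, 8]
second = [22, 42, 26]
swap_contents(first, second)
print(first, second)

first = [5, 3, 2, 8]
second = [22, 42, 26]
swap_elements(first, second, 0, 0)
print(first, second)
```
[5, 3, 2, 8] [22, 42, 26]
[22, 3, 2, 8] [5, 42, 26]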